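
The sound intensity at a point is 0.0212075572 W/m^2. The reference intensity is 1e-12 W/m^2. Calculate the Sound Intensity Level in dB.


Given values:
  I = 0.0212075572 W/m^2
  I_ref = 1e-12 W/m^2
Formula: SIL = 10 * log10(I / I_ref)
Compute ratio: I / I_ref = 21207557200
Compute log10: log10(21207557200) = 10.326491
Multiply: SIL = 10 * 10.326491 = 103.26

103.26 dB


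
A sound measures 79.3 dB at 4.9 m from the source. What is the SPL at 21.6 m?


Given values:
  SPL1 = 79.3 dB, r1 = 4.9 m, r2 = 21.6 m
Formula: SPL2 = SPL1 - 20 * log10(r2 / r1)
Compute ratio: r2 / r1 = 21.6 / 4.9 = 4.4082
Compute log10: log10(4.4082) = 0.644261
Compute drop: 20 * 0.644261 = 12.8852
SPL2 = 79.3 - 12.8852 = 66.41

66.41 dB


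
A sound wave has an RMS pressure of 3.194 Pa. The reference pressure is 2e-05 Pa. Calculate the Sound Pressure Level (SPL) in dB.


Given values:
  p = 3.194 Pa
  p_ref = 2e-05 Pa
Formula: SPL = 20 * log10(p / p_ref)
Compute ratio: p / p_ref = 3.194 / 2e-05 = 159700
Compute log10: log10(159700) = 5.203305
Multiply: SPL = 20 * 5.203305 = 104.07

104.07 dB


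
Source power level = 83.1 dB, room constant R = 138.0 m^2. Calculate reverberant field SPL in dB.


Given values:
  Lw = 83.1 dB, R = 138.0 m^2
Formula: SPL = Lw + 10 * log10(4 / R)
Compute 4 / R = 4 / 138.0 = 0.028986
Compute 10 * log10(0.028986) = -15.3781
SPL = 83.1 + (-15.3781) = 67.72

67.72 dB


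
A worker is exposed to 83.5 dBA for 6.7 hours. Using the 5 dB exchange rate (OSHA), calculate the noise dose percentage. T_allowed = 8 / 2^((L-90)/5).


Given values:
  L = 83.5 dBA, T = 6.7 hours
Formula: T_allowed = 8 / 2^((L - 90) / 5)
Compute exponent: (83.5 - 90) / 5 = -1.3
Compute 2^(-1.3) = 0.406126
T_allowed = 8 / 0.406126 = 19.69832 hours
Dose = (T / T_allowed) * 100
Dose = (6.7 / 19.69832) * 100 = 34.01

34.01 %


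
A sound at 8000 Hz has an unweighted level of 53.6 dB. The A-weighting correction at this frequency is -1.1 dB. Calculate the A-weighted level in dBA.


Given values:
  SPL = 53.6 dB
  A-weighting at 8000 Hz = -1.1 dB
Formula: L_A = SPL + A_weight
L_A = 53.6 + (-1.1)
L_A = 52.5

52.5 dBA


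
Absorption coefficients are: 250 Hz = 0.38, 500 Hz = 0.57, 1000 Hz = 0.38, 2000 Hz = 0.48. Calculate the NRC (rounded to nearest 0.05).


Given values:
  a_250 = 0.38, a_500 = 0.57
  a_1000 = 0.38, a_2000 = 0.48
Formula: NRC = (a250 + a500 + a1000 + a2000) / 4
Sum = 0.38 + 0.57 + 0.38 + 0.48 = 1.81
NRC = 1.81 / 4 = 0.4525
Rounded to nearest 0.05: 0.45

0.45


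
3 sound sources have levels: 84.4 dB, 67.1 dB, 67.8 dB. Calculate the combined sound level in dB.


Formula: L_total = 10 * log10( sum(10^(Li/10)) )
  Source 1: 10^(84.4/10) = 275422870.3338
  Source 2: 10^(67.1/10) = 5128613.8399
  Source 3: 10^(67.8/10) = 6025595.8607
Sum of linear values = 286577080.0344
L_total = 10 * log10(286577080.0344) = 84.57

84.57 dB


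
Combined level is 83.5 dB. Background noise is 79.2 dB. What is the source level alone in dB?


Given values:
  L_total = 83.5 dB, L_bg = 79.2 dB
Formula: L_source = 10 * log10(10^(L_total/10) - 10^(L_bg/10))
Convert to linear:
  10^(83.5/10) = 223872113.8568
  10^(79.2/10) = 83176377.1103
Difference: 223872113.8568 - 83176377.1103 = 140695736.7465
L_source = 10 * log10(140695736.7465) = 81.48

81.48 dB


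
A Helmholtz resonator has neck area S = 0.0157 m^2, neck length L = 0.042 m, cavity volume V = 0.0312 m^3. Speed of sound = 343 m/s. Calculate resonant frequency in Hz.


Given values:
  S = 0.0157 m^2, L = 0.042 m, V = 0.0312 m^3, c = 343 m/s
Formula: f = (c / (2*pi)) * sqrt(S / (V * L))
Compute V * L = 0.0312 * 0.042 = 0.0013104
Compute S / (V * L) = 0.0157 / 0.0013104 = 11.9811
Compute sqrt(11.9811) = 3.461373
Compute c / (2*pi) = 343 / 6.283185 = 54.590148
f = 54.590148 * 3.461373 = 188.96

188.96 Hz


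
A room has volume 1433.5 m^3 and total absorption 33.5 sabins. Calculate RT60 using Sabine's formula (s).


Given values:
  V = 1433.5 m^3
  A = 33.5 sabins
Formula: RT60 = 0.161 * V / A
Numerator: 0.161 * 1433.5 = 230.7935
RT60 = 230.7935 / 33.5 = 6.889

6.889 s


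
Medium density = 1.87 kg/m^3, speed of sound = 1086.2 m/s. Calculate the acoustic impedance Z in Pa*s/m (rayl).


Given values:
  rho = 1.87 kg/m^3
  c = 1086.2 m/s
Formula: Z = rho * c
Z = 1.87 * 1086.2
Z = 2031.19

2031.19 rayl


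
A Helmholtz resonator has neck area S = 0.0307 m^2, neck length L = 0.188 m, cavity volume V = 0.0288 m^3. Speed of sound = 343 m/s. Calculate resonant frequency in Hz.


Given values:
  S = 0.0307 m^2, L = 0.188 m, V = 0.0288 m^3, c = 343 m/s
Formula: f = (c / (2*pi)) * sqrt(S / (V * L))
Compute V * L = 0.0288 * 0.188 = 0.0054144
Compute S / (V * L) = 0.0307 / 0.0054144 = 5.6701
Compute sqrt(5.6701) = 2.381197
Compute c / (2*pi) = 343 / 6.283185 = 54.590148
f = 54.590148 * 2.381197 = 129.99

129.99 Hz


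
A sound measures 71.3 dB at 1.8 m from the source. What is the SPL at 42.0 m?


Given values:
  SPL1 = 71.3 dB, r1 = 1.8 m, r2 = 42.0 m
Formula: SPL2 = SPL1 - 20 * log10(r2 / r1)
Compute ratio: r2 / r1 = 42.0 / 1.8 = 23.3333
Compute log10: log10(23.3333) = 1.367976
Compute drop: 20 * 1.367976 = 27.3595
SPL2 = 71.3 - 27.3595 = 43.94

43.94 dB


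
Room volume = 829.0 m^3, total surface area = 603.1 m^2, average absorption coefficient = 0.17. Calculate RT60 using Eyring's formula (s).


Given values:
  V = 829.0 m^3, S = 603.1 m^2, alpha = 0.17
Formula: RT60 = 0.161 * V / (-S * ln(1 - alpha))
Compute ln(1 - 0.17) = ln(0.83) = -0.18633
Denominator: -603.1 * -0.18633 = 112.3756
Numerator: 0.161 * 829.0 = 133.469
RT60 = 133.469 / 112.3756 = 1.188

1.188 s


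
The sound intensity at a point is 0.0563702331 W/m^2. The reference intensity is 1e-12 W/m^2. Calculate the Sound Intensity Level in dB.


Given values:
  I = 0.0563702331 W/m^2
  I_ref = 1e-12 W/m^2
Formula: SIL = 10 * log10(I / I_ref)
Compute ratio: I / I_ref = 56370233100
Compute log10: log10(56370233100) = 10.75105
Multiply: SIL = 10 * 10.75105 = 107.51

107.51 dB


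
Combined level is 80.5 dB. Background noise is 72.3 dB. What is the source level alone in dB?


Given values:
  L_total = 80.5 dB, L_bg = 72.3 dB
Formula: L_source = 10 * log10(10^(L_total/10) - 10^(L_bg/10))
Convert to linear:
  10^(80.5/10) = 112201845.4302
  10^(72.3/10) = 16982436.5246
Difference: 112201845.4302 - 16982436.5246 = 95219408.9056
L_source = 10 * log10(95219408.9056) = 79.79

79.79 dB


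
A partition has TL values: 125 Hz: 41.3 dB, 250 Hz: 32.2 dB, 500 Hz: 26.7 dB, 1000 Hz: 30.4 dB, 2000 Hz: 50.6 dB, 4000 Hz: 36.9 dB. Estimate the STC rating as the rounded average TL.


Given TL values at each frequency:
  125 Hz: 41.3 dB
  250 Hz: 32.2 dB
  500 Hz: 26.7 dB
  1000 Hz: 30.4 dB
  2000 Hz: 50.6 dB
  4000 Hz: 36.9 dB
Formula: STC ~ round(average of TL values)
Sum = 41.3 + 32.2 + 26.7 + 30.4 + 50.6 + 36.9 = 218.1
Average = 218.1 / 6 = 36.35
Rounded: 36

36


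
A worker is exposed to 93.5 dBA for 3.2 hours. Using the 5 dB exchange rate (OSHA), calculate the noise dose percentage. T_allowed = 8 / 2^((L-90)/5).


Given values:
  L = 93.5 dBA, T = 3.2 hours
Formula: T_allowed = 8 / 2^((L - 90) / 5)
Compute exponent: (93.5 - 90) / 5 = 0.7
Compute 2^(0.7) = 1.624505
T_allowed = 8 / 1.624505 = 4.924577 hours
Dose = (T / T_allowed) * 100
Dose = (3.2 / 4.924577) * 100 = 64.98

64.98 %


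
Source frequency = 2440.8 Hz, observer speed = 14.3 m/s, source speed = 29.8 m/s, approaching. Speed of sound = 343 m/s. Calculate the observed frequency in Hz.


Given values:
  f_s = 2440.8 Hz, v_o = 14.3 m/s, v_s = 29.8 m/s
  Direction: approaching
Formula: f_o = f_s * (c + v_o) / (c - v_s)
Numerator: c + v_o = 343 + 14.3 = 357.3
Denominator: c - v_s = 343 - 29.8 = 313.2
f_o = 2440.8 * 357.3 / 313.2 = 2784.48

2784.48 Hz


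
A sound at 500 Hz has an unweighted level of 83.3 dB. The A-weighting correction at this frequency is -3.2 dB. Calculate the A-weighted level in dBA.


Given values:
  SPL = 83.3 dB
  A-weighting at 500 Hz = -3.2 dB
Formula: L_A = SPL + A_weight
L_A = 83.3 + (-3.2)
L_A = 80.1

80.1 dBA


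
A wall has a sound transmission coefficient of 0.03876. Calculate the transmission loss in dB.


Given values:
  tau = 0.03876
Formula: TL = 10 * log10(1 / tau)
Compute 1 / tau = 1 / 0.03876 = 25.7998
Compute log10(25.7998) = 1.411616
TL = 10 * 1.411616 = 14.12

14.12 dB


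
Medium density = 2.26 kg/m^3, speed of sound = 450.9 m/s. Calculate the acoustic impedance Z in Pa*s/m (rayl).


Given values:
  rho = 2.26 kg/m^3
  c = 450.9 m/s
Formula: Z = rho * c
Z = 2.26 * 450.9
Z = 1019.03

1019.03 rayl


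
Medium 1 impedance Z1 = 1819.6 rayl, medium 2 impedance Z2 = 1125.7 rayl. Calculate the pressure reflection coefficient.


Given values:
  Z1 = 1819.6 rayl, Z2 = 1125.7 rayl
Formula: R = (Z2 - Z1) / (Z2 + Z1)
Numerator: Z2 - Z1 = 1125.7 - 1819.6 = -693.9
Denominator: Z2 + Z1 = 1125.7 + 1819.6 = 2945.3
R = -693.9 / 2945.3 = -0.2356

-0.2356


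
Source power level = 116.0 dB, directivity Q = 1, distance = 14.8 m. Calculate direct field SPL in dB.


Given values:
  Lw = 116.0 dB, Q = 1, r = 14.8 m
Formula: SPL = Lw + 10 * log10(Q / (4 * pi * r^2))
Compute 4 * pi * r^2 = 4 * pi * 14.8^2 = 2752.5378
Compute Q / denom = 1 / 2752.5378 = 0.0003633
Compute 10 * log10(0.0003633) = -34.3973
SPL = 116.0 + (-34.3973) = 81.6

81.6 dB


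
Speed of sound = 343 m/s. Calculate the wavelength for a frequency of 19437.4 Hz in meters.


Given values:
  c = 343 m/s, f = 19437.4 Hz
Formula: lambda = c / f
lambda = 343 / 19437.4
lambda = 0.0176

0.0176 m


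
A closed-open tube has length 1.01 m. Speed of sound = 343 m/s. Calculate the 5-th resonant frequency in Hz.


Given values:
  Tube type: closed-open, L = 1.01 m, c = 343 m/s, n = 5
Formula: f_n = (2n - 1) * c / (4 * L)
Compute 2n - 1 = 2*5 - 1 = 9
Compute 4 * L = 4 * 1.01 = 4.04
f = 9 * 343 / 4.04
f = 764.11

764.11 Hz


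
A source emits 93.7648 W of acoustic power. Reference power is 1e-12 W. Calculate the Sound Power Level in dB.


Given values:
  W = 93.7648 W
  W_ref = 1e-12 W
Formula: SWL = 10 * log10(W / W_ref)
Compute ratio: W / W_ref = 93764800000000
Compute log10: log10(93764800000000) = 13.97204
Multiply: SWL = 10 * 13.97204 = 139.72

139.72 dB


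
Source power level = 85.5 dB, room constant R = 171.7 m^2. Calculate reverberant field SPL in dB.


Given values:
  Lw = 85.5 dB, R = 171.7 m^2
Formula: SPL = Lw + 10 * log10(4 / R)
Compute 4 / R = 4 / 171.7 = 0.023296
Compute 10 * log10(0.023296) = -16.3272
SPL = 85.5 + (-16.3272) = 69.17

69.17 dB


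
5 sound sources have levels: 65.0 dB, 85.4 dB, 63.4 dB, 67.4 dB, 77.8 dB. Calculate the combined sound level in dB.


Formula: L_total = 10 * log10( sum(10^(Li/10)) )
  Source 1: 10^(65.0/10) = 3162277.6602
  Source 2: 10^(85.4/10) = 346736850.4525
  Source 3: 10^(63.4/10) = 2187761.6239
  Source 4: 10^(67.4/10) = 5495408.7386
  Source 5: 10^(77.8/10) = 60255958.6074
Sum of linear values = 417838257.0826
L_total = 10 * log10(417838257.0826) = 86.21

86.21 dB


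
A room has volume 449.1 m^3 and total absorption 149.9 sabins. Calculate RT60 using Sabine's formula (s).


Given values:
  V = 449.1 m^3
  A = 149.9 sabins
Formula: RT60 = 0.161 * V / A
Numerator: 0.161 * 449.1 = 72.3051
RT60 = 72.3051 / 149.9 = 0.482

0.482 s


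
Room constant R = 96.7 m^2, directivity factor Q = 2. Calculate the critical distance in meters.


Given values:
  R = 96.7 m^2, Q = 2
Formula: d_c = 0.141 * sqrt(Q * R)
Compute Q * R = 2 * 96.7 = 193.4
Compute sqrt(193.4) = 13.9068
d_c = 0.141 * 13.9068 = 1.961

1.961 m


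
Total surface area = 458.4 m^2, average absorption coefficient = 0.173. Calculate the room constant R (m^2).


Given values:
  S = 458.4 m^2, alpha = 0.173
Formula: R = S * alpha / (1 - alpha)
Numerator: 458.4 * 0.173 = 79.3032
Denominator: 1 - 0.173 = 0.827
R = 79.3032 / 0.827 = 95.89

95.89 m^2


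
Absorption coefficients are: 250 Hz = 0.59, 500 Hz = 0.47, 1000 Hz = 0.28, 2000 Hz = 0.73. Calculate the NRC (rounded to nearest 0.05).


Given values:
  a_250 = 0.59, a_500 = 0.47
  a_1000 = 0.28, a_2000 = 0.73
Formula: NRC = (a250 + a500 + a1000 + a2000) / 4
Sum = 0.59 + 0.47 + 0.28 + 0.73 = 2.07
NRC = 2.07 / 4 = 0.5175
Rounded to nearest 0.05: 0.5

0.5


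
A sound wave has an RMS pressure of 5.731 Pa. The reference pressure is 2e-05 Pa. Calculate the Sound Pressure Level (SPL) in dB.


Given values:
  p = 5.731 Pa
  p_ref = 2e-05 Pa
Formula: SPL = 20 * log10(p / p_ref)
Compute ratio: p / p_ref = 5.731 / 2e-05 = 286550
Compute log10: log10(286550) = 5.4572
Multiply: SPL = 20 * 5.4572 = 109.14

109.14 dB


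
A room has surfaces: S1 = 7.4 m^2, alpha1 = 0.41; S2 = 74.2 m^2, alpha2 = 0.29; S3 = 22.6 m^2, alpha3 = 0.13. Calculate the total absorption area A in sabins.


Given surfaces:
  Surface 1: 7.4 * 0.41 = 3.034
  Surface 2: 74.2 * 0.29 = 21.518
  Surface 3: 22.6 * 0.13 = 2.938
Formula: A = sum(Si * alpha_i)
A = 3.034 + 21.518 + 2.938
A = 27.49

27.49 sabins


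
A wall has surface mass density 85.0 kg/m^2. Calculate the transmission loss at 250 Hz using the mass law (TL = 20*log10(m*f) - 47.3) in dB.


Given values:
  m = 85.0 kg/m^2, f = 250 Hz
Formula: TL = 20 * log10(m * f) - 47.3
Compute m * f = 85.0 * 250 = 21250.0
Compute log10(21250.0) = 4.327359
Compute 20 * 4.327359 = 86.5472
TL = 86.5472 - 47.3 = 39.25

39.25 dB


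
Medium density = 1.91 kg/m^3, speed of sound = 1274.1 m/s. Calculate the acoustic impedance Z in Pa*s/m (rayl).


Given values:
  rho = 1.91 kg/m^3
  c = 1274.1 m/s
Formula: Z = rho * c
Z = 1.91 * 1274.1
Z = 2433.53

2433.53 rayl


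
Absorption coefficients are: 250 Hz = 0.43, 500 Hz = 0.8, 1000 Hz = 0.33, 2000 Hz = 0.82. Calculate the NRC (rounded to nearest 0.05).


Given values:
  a_250 = 0.43, a_500 = 0.8
  a_1000 = 0.33, a_2000 = 0.82
Formula: NRC = (a250 + a500 + a1000 + a2000) / 4
Sum = 0.43 + 0.8 + 0.33 + 0.82 = 2.38
NRC = 2.38 / 4 = 0.595
Rounded to nearest 0.05: 0.6

0.6


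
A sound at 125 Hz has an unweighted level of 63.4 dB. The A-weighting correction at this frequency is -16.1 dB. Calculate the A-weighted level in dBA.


Given values:
  SPL = 63.4 dB
  A-weighting at 125 Hz = -16.1 dB
Formula: L_A = SPL + A_weight
L_A = 63.4 + (-16.1)
L_A = 47.3

47.3 dBA


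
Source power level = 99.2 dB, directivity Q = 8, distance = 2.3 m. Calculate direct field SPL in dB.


Given values:
  Lw = 99.2 dB, Q = 8, r = 2.3 m
Formula: SPL = Lw + 10 * log10(Q / (4 * pi * r^2))
Compute 4 * pi * r^2 = 4 * pi * 2.3^2 = 66.4761
Compute Q / denom = 8 / 66.4761 = 0.120344
Compute 10 * log10(0.120344) = -9.1958
SPL = 99.2 + (-9.1958) = 90.0

90.0 dB


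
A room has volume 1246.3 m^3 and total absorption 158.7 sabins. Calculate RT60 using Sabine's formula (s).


Given values:
  V = 1246.3 m^3
  A = 158.7 sabins
Formula: RT60 = 0.161 * V / A
Numerator: 0.161 * 1246.3 = 200.6543
RT60 = 200.6543 / 158.7 = 1.264

1.264 s


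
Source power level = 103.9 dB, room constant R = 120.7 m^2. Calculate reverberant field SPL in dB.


Given values:
  Lw = 103.9 dB, R = 120.7 m^2
Formula: SPL = Lw + 10 * log10(4 / R)
Compute 4 / R = 4 / 120.7 = 0.03314
Compute 10 * log10(0.03314) = -14.7965
SPL = 103.9 + (-14.7965) = 89.1

89.1 dB


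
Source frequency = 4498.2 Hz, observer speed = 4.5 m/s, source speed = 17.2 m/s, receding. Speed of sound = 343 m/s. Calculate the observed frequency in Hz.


Given values:
  f_s = 4498.2 Hz, v_o = 4.5 m/s, v_s = 17.2 m/s
  Direction: receding
Formula: f_o = f_s * (c - v_o) / (c + v_s)
Numerator: c - v_o = 343 - 4.5 = 338.5
Denominator: c + v_s = 343 + 17.2 = 360.2
f_o = 4498.2 * 338.5 / 360.2 = 4227.21

4227.21 Hz


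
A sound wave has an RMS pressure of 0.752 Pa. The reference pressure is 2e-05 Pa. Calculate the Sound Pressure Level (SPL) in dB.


Given values:
  p = 0.752 Pa
  p_ref = 2e-05 Pa
Formula: SPL = 20 * log10(p / p_ref)
Compute ratio: p / p_ref = 0.752 / 2e-05 = 37600
Compute log10: log10(37600) = 4.575188
Multiply: SPL = 20 * 4.575188 = 91.5

91.5 dB


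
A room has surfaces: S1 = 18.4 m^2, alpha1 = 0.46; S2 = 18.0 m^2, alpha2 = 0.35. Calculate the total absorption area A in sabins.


Given surfaces:
  Surface 1: 18.4 * 0.46 = 8.464
  Surface 2: 18.0 * 0.35 = 6.3
Formula: A = sum(Si * alpha_i)
A = 8.464 + 6.3
A = 14.76

14.76 sabins


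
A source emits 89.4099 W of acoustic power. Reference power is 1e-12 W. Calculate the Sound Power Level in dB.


Given values:
  W = 89.4099 W
  W_ref = 1e-12 W
Formula: SWL = 10 * log10(W / W_ref)
Compute ratio: W / W_ref = 89409900000000
Compute log10: log10(89409900000000) = 13.951386
Multiply: SWL = 10 * 13.951386 = 139.51

139.51 dB


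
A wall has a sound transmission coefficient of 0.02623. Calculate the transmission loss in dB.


Given values:
  tau = 0.02623
Formula: TL = 10 * log10(1 / tau)
Compute 1 / tau = 1 / 0.02623 = 38.1243
Compute log10(38.1243) = 1.581202
TL = 10 * 1.581202 = 15.81

15.81 dB


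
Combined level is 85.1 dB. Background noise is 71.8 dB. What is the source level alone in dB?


Given values:
  L_total = 85.1 dB, L_bg = 71.8 dB
Formula: L_source = 10 * log10(10^(L_total/10) - 10^(L_bg/10))
Convert to linear:
  10^(85.1/10) = 323593656.9296
  10^(71.8/10) = 15135612.4844
Difference: 323593656.9296 - 15135612.4844 = 308458044.4452
L_source = 10 * log10(308458044.4452) = 84.89

84.89 dB


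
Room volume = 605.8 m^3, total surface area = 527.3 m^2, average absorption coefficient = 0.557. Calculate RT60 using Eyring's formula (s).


Given values:
  V = 605.8 m^3, S = 527.3 m^2, alpha = 0.557
Formula: RT60 = 0.161 * V / (-S * ln(1 - alpha))
Compute ln(1 - 0.557) = ln(0.443) = -0.814186
Denominator: -527.3 * -0.814186 = 429.3203
Numerator: 0.161 * 605.8 = 97.5338
RT60 = 97.5338 / 429.3203 = 0.227

0.227 s


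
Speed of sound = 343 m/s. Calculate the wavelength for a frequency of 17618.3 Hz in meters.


Given values:
  c = 343 m/s, f = 17618.3 Hz
Formula: lambda = c / f
lambda = 343 / 17618.3
lambda = 0.0195

0.0195 m


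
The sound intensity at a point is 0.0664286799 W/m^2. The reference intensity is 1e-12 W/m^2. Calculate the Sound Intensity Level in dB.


Given values:
  I = 0.0664286799 W/m^2
  I_ref = 1e-12 W/m^2
Formula: SIL = 10 * log10(I / I_ref)
Compute ratio: I / I_ref = 66428679900
Compute log10: log10(66428679900) = 10.822356
Multiply: SIL = 10 * 10.822356 = 108.22

108.22 dB


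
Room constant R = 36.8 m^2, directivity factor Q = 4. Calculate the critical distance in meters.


Given values:
  R = 36.8 m^2, Q = 4
Formula: d_c = 0.141 * sqrt(Q * R)
Compute Q * R = 4 * 36.8 = 147.2
Compute sqrt(147.2) = 12.1326
d_c = 0.141 * 12.1326 = 1.711

1.711 m


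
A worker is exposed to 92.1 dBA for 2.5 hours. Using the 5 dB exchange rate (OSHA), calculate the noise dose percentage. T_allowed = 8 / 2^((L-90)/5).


Given values:
  L = 92.1 dBA, T = 2.5 hours
Formula: T_allowed = 8 / 2^((L - 90) / 5)
Compute exponent: (92.1 - 90) / 5 = 0.42
Compute 2^(0.42) = 1.337928
T_allowed = 8 / 1.337928 = 5.979395 hours
Dose = (T / T_allowed) * 100
Dose = (2.5 / 5.979395) * 100 = 41.81

41.81 %


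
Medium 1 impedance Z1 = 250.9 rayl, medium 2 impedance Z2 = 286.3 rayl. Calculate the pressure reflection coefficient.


Given values:
  Z1 = 250.9 rayl, Z2 = 286.3 rayl
Formula: R = (Z2 - Z1) / (Z2 + Z1)
Numerator: Z2 - Z1 = 286.3 - 250.9 = 35.4
Denominator: Z2 + Z1 = 286.3 + 250.9 = 537.2
R = 35.4 / 537.2 = 0.0659

0.0659


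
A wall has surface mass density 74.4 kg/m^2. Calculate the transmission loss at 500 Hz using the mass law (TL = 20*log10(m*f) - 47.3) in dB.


Given values:
  m = 74.4 kg/m^2, f = 500 Hz
Formula: TL = 20 * log10(m * f) - 47.3
Compute m * f = 74.4 * 500 = 37200.0
Compute log10(37200.0) = 4.570543
Compute 20 * 4.570543 = 91.4109
TL = 91.4109 - 47.3 = 44.11

44.11 dB


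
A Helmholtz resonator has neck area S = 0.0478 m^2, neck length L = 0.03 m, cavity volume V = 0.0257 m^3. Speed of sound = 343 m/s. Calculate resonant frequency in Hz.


Given values:
  S = 0.0478 m^2, L = 0.03 m, V = 0.0257 m^3, c = 343 m/s
Formula: f = (c / (2*pi)) * sqrt(S / (V * L))
Compute V * L = 0.0257 * 0.03 = 0.000771
Compute S / (V * L) = 0.0478 / 0.000771 = 61.9974
Compute sqrt(61.9974) = 7.873843
Compute c / (2*pi) = 343 / 6.283185 = 54.590148
f = 54.590148 * 7.873843 = 429.83

429.83 Hz


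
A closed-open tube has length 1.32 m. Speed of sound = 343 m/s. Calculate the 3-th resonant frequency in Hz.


Given values:
  Tube type: closed-open, L = 1.32 m, c = 343 m/s, n = 3
Formula: f_n = (2n - 1) * c / (4 * L)
Compute 2n - 1 = 2*3 - 1 = 5
Compute 4 * L = 4 * 1.32 = 5.28
f = 5 * 343 / 5.28
f = 324.81

324.81 Hz


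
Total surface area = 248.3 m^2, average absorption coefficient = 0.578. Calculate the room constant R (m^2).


Given values:
  S = 248.3 m^2, alpha = 0.578
Formula: R = S * alpha / (1 - alpha)
Numerator: 248.3 * 0.578 = 143.5174
Denominator: 1 - 0.578 = 0.422
R = 143.5174 / 0.422 = 340.09

340.09 m^2


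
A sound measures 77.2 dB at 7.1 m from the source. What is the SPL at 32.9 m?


Given values:
  SPL1 = 77.2 dB, r1 = 7.1 m, r2 = 32.9 m
Formula: SPL2 = SPL1 - 20 * log10(r2 / r1)
Compute ratio: r2 / r1 = 32.9 / 7.1 = 4.6338
Compute log10: log10(4.6338) = 0.665937
Compute drop: 20 * 0.665937 = 13.3187
SPL2 = 77.2 - 13.3187 = 63.88

63.88 dB


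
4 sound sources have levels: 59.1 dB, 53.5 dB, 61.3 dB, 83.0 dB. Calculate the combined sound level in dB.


Formula: L_total = 10 * log10( sum(10^(Li/10)) )
  Source 1: 10^(59.1/10) = 812830.5162
  Source 2: 10^(53.5/10) = 223872.1139
  Source 3: 10^(61.3/10) = 1348962.8826
  Source 4: 10^(83.0/10) = 199526231.4969
Sum of linear values = 201911897.0096
L_total = 10 * log10(201911897.0096) = 83.05

83.05 dB


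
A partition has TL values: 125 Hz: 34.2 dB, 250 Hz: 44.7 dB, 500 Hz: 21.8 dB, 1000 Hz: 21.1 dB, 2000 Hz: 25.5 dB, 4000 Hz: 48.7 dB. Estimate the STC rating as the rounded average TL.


Given TL values at each frequency:
  125 Hz: 34.2 dB
  250 Hz: 44.7 dB
  500 Hz: 21.8 dB
  1000 Hz: 21.1 dB
  2000 Hz: 25.5 dB
  4000 Hz: 48.7 dB
Formula: STC ~ round(average of TL values)
Sum = 34.2 + 44.7 + 21.8 + 21.1 + 25.5 + 48.7 = 196.0
Average = 196.0 / 6 = 32.67
Rounded: 33

33


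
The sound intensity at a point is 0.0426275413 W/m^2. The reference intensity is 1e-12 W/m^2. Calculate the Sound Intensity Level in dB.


Given values:
  I = 0.0426275413 W/m^2
  I_ref = 1e-12 W/m^2
Formula: SIL = 10 * log10(I / I_ref)
Compute ratio: I / I_ref = 42627541300
Compute log10: log10(42627541300) = 10.62969
Multiply: SIL = 10 * 10.62969 = 106.3

106.3 dB


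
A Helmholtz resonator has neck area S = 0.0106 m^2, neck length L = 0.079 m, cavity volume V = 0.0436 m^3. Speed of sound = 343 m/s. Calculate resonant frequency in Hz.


Given values:
  S = 0.0106 m^2, L = 0.079 m, V = 0.0436 m^3, c = 343 m/s
Formula: f = (c / (2*pi)) * sqrt(S / (V * L))
Compute V * L = 0.0436 * 0.079 = 0.0034444
Compute S / (V * L) = 0.0106 / 0.0034444 = 3.0775
Compute sqrt(3.0775) = 1.75428
Compute c / (2*pi) = 343 / 6.283185 = 54.590148
f = 54.590148 * 1.75428 = 95.77

95.77 Hz


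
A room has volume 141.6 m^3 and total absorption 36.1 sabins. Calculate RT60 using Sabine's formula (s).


Given values:
  V = 141.6 m^3
  A = 36.1 sabins
Formula: RT60 = 0.161 * V / A
Numerator: 0.161 * 141.6 = 22.7976
RT60 = 22.7976 / 36.1 = 0.632

0.632 s


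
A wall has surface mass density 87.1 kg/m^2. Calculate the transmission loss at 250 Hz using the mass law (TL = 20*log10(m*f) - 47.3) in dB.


Given values:
  m = 87.1 kg/m^2, f = 250 Hz
Formula: TL = 20 * log10(m * f) - 47.3
Compute m * f = 87.1 * 250 = 21775.0
Compute log10(21775.0) = 4.337958
Compute 20 * 4.337958 = 86.7592
TL = 86.7592 - 47.3 = 39.46

39.46 dB


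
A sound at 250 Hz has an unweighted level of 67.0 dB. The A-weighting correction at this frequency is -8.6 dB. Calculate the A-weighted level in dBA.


Given values:
  SPL = 67.0 dB
  A-weighting at 250 Hz = -8.6 dB
Formula: L_A = SPL + A_weight
L_A = 67.0 + (-8.6)
L_A = 58.4

58.4 dBA


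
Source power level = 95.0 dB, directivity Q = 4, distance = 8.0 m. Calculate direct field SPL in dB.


Given values:
  Lw = 95.0 dB, Q = 4, r = 8.0 m
Formula: SPL = Lw + 10 * log10(Q / (4 * pi * r^2))
Compute 4 * pi * r^2 = 4 * pi * 8.0^2 = 804.2477
Compute Q / denom = 4 / 804.2477 = 0.00497359
Compute 10 * log10(0.00497359) = -23.0333
SPL = 95.0 + (-23.0333) = 71.97

71.97 dB


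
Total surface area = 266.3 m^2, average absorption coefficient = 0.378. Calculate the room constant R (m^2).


Given values:
  S = 266.3 m^2, alpha = 0.378
Formula: R = S * alpha / (1 - alpha)
Numerator: 266.3 * 0.378 = 100.6614
Denominator: 1 - 0.378 = 0.622
R = 100.6614 / 0.622 = 161.84

161.84 m^2


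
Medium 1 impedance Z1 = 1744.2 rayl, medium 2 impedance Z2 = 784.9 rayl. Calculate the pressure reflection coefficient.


Given values:
  Z1 = 1744.2 rayl, Z2 = 784.9 rayl
Formula: R = (Z2 - Z1) / (Z2 + Z1)
Numerator: Z2 - Z1 = 784.9 - 1744.2 = -959.3
Denominator: Z2 + Z1 = 784.9 + 1744.2 = 2529.1
R = -959.3 / 2529.1 = -0.3793

-0.3793


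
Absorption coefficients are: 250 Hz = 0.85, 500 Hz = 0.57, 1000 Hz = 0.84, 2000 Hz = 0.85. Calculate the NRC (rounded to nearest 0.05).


Given values:
  a_250 = 0.85, a_500 = 0.57
  a_1000 = 0.84, a_2000 = 0.85
Formula: NRC = (a250 + a500 + a1000 + a2000) / 4
Sum = 0.85 + 0.57 + 0.84 + 0.85 = 3.11
NRC = 3.11 / 4 = 0.7775
Rounded to nearest 0.05: 0.8

0.8


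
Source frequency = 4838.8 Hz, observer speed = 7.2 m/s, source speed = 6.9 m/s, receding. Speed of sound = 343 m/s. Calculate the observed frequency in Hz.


Given values:
  f_s = 4838.8 Hz, v_o = 7.2 m/s, v_s = 6.9 m/s
  Direction: receding
Formula: f_o = f_s * (c - v_o) / (c + v_s)
Numerator: c - v_o = 343 - 7.2 = 335.8
Denominator: c + v_s = 343 + 6.9 = 349.9
f_o = 4838.8 * 335.8 / 349.9 = 4643.81

4643.81 Hz


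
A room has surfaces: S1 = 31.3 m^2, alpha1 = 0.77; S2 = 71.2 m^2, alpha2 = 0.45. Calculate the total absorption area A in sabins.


Given surfaces:
  Surface 1: 31.3 * 0.77 = 24.101
  Surface 2: 71.2 * 0.45 = 32.04
Formula: A = sum(Si * alpha_i)
A = 24.101 + 32.04
A = 56.14

56.14 sabins


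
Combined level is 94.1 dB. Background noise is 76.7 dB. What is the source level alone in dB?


Given values:
  L_total = 94.1 dB, L_bg = 76.7 dB
Formula: L_source = 10 * log10(10^(L_total/10) - 10^(L_bg/10))
Convert to linear:
  10^(94.1/10) = 2570395782.7689
  10^(76.7/10) = 46773514.1287
Difference: 2570395782.7689 - 46773514.1287 = 2523622268.6402
L_source = 10 * log10(2523622268.6402) = 94.02

94.02 dB


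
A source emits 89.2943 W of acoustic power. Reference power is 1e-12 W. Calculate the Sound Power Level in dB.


Given values:
  W = 89.2943 W
  W_ref = 1e-12 W
Formula: SWL = 10 * log10(W / W_ref)
Compute ratio: W / W_ref = 89294300000000
Compute log10: log10(89294300000000) = 13.950824
Multiply: SWL = 10 * 13.950824 = 139.51

139.51 dB


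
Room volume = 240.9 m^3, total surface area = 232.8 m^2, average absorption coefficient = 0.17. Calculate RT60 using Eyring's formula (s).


Given values:
  V = 240.9 m^3, S = 232.8 m^2, alpha = 0.17
Formula: RT60 = 0.161 * V / (-S * ln(1 - alpha))
Compute ln(1 - 0.17) = ln(0.83) = -0.18633
Denominator: -232.8 * -0.18633 = 43.3776
Numerator: 0.161 * 240.9 = 38.7849
RT60 = 38.7849 / 43.3776 = 0.894

0.894 s


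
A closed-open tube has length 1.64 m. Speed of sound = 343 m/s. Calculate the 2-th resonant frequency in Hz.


Given values:
  Tube type: closed-open, L = 1.64 m, c = 343 m/s, n = 2
Formula: f_n = (2n - 1) * c / (4 * L)
Compute 2n - 1 = 2*2 - 1 = 3
Compute 4 * L = 4 * 1.64 = 6.56
f = 3 * 343 / 6.56
f = 156.86

156.86 Hz


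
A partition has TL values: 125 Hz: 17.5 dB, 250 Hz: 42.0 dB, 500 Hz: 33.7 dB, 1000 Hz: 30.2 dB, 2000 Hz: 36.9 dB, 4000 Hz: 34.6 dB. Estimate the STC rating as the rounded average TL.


Given TL values at each frequency:
  125 Hz: 17.5 dB
  250 Hz: 42.0 dB
  500 Hz: 33.7 dB
  1000 Hz: 30.2 dB
  2000 Hz: 36.9 dB
  4000 Hz: 34.6 dB
Formula: STC ~ round(average of TL values)
Sum = 17.5 + 42.0 + 33.7 + 30.2 + 36.9 + 34.6 = 194.9
Average = 194.9 / 6 = 32.48
Rounded: 32

32


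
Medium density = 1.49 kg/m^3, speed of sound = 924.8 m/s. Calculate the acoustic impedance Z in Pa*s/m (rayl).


Given values:
  rho = 1.49 kg/m^3
  c = 924.8 m/s
Formula: Z = rho * c
Z = 1.49 * 924.8
Z = 1377.95

1377.95 rayl


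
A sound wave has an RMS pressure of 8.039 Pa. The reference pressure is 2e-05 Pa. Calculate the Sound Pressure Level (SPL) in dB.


Given values:
  p = 8.039 Pa
  p_ref = 2e-05 Pa
Formula: SPL = 20 * log10(p / p_ref)
Compute ratio: p / p_ref = 8.039 / 2e-05 = 401950
Compute log10: log10(401950) = 5.604172
Multiply: SPL = 20 * 5.604172 = 112.08

112.08 dB


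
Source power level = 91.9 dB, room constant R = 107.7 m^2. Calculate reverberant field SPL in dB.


Given values:
  Lw = 91.9 dB, R = 107.7 m^2
Formula: SPL = Lw + 10 * log10(4 / R)
Compute 4 / R = 4 / 107.7 = 0.03714
Compute 10 * log10(0.03714) = -14.3016
SPL = 91.9 + (-14.3016) = 77.6

77.6 dB


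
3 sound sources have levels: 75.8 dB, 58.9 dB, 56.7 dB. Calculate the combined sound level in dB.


Formula: L_total = 10 * log10( sum(10^(Li/10)) )
  Source 1: 10^(75.8/10) = 38018939.6321
  Source 2: 10^(58.9/10) = 776247.1166
  Source 3: 10^(56.7/10) = 467735.1413
Sum of linear values = 39262921.89
L_total = 10 * log10(39262921.89) = 75.94

75.94 dB


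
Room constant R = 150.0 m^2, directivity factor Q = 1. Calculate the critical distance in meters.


Given values:
  R = 150.0 m^2, Q = 1
Formula: d_c = 0.141 * sqrt(Q * R)
Compute Q * R = 1 * 150.0 = 150.0
Compute sqrt(150.0) = 12.2474
d_c = 0.141 * 12.2474 = 1.727

1.727 m


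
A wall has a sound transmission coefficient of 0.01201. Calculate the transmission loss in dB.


Given values:
  tau = 0.01201
Formula: TL = 10 * log10(1 / tau)
Compute 1 / tau = 1 / 0.01201 = 83.2639
Compute log10(83.2639) = 1.920457
TL = 10 * 1.920457 = 19.2

19.2 dB


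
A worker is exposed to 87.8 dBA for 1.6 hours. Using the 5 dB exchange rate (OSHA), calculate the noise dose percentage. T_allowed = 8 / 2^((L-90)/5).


Given values:
  L = 87.8 dBA, T = 1.6 hours
Formula: T_allowed = 8 / 2^((L - 90) / 5)
Compute exponent: (87.8 - 90) / 5 = -0.44
Compute 2^(-0.44) = 0.737135
T_allowed = 8 / 0.737135 = 10.852829 hours
Dose = (T / T_allowed) * 100
Dose = (1.6 / 10.852829) * 100 = 14.74

14.74 %


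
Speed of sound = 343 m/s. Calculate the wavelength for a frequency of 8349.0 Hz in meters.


Given values:
  c = 343 m/s, f = 8349.0 Hz
Formula: lambda = c / f
lambda = 343 / 8349.0
lambda = 0.0411

0.0411 m


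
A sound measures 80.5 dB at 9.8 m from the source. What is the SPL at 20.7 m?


Given values:
  SPL1 = 80.5 dB, r1 = 9.8 m, r2 = 20.7 m
Formula: SPL2 = SPL1 - 20 * log10(r2 / r1)
Compute ratio: r2 / r1 = 20.7 / 9.8 = 2.1122
Compute log10: log10(2.1122) = 0.324735
Compute drop: 20 * 0.324735 = 6.4947
SPL2 = 80.5 - 6.4947 = 74.01

74.01 dB


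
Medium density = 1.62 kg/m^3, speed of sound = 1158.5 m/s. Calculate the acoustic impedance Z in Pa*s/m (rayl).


Given values:
  rho = 1.62 kg/m^3
  c = 1158.5 m/s
Formula: Z = rho * c
Z = 1.62 * 1158.5
Z = 1876.77

1876.77 rayl


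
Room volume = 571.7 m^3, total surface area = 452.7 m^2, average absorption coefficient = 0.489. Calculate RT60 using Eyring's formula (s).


Given values:
  V = 571.7 m^3, S = 452.7 m^2, alpha = 0.489
Formula: RT60 = 0.161 * V / (-S * ln(1 - alpha))
Compute ln(1 - 0.489) = ln(0.511) = -0.671386
Denominator: -452.7 * -0.671386 = 303.9364
Numerator: 0.161 * 571.7 = 92.0437
RT60 = 92.0437 / 303.9364 = 0.303

0.303 s


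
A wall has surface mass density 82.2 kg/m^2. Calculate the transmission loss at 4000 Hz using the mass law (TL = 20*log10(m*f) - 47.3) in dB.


Given values:
  m = 82.2 kg/m^2, f = 4000 Hz
Formula: TL = 20 * log10(m * f) - 47.3
Compute m * f = 82.2 * 4000 = 328800.0
Compute log10(328800.0) = 5.516932
Compute 20 * 5.516932 = 110.3386
TL = 110.3386 - 47.3 = 63.04

63.04 dB


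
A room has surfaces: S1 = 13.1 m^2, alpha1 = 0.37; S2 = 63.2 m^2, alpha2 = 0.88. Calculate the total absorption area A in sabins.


Given surfaces:
  Surface 1: 13.1 * 0.37 = 4.847
  Surface 2: 63.2 * 0.88 = 55.616
Formula: A = sum(Si * alpha_i)
A = 4.847 + 55.616
A = 60.46

60.46 sabins


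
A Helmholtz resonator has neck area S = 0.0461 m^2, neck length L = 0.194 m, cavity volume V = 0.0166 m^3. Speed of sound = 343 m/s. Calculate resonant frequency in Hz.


Given values:
  S = 0.0461 m^2, L = 0.194 m, V = 0.0166 m^3, c = 343 m/s
Formula: f = (c / (2*pi)) * sqrt(S / (V * L))
Compute V * L = 0.0166 * 0.194 = 0.0032204
Compute S / (V * L) = 0.0461 / 0.0032204 = 14.315
Compute sqrt(14.315) = 3.783517
Compute c / (2*pi) = 343 / 6.283185 = 54.590148
f = 54.590148 * 3.783517 = 206.54

206.54 Hz


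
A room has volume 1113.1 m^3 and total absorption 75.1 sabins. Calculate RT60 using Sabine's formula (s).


Given values:
  V = 1113.1 m^3
  A = 75.1 sabins
Formula: RT60 = 0.161 * V / A
Numerator: 0.161 * 1113.1 = 179.2091
RT60 = 179.2091 / 75.1 = 2.386

2.386 s


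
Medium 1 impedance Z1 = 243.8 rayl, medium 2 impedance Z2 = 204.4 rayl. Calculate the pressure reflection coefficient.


Given values:
  Z1 = 243.8 rayl, Z2 = 204.4 rayl
Formula: R = (Z2 - Z1) / (Z2 + Z1)
Numerator: Z2 - Z1 = 204.4 - 243.8 = -39.4
Denominator: Z2 + Z1 = 204.4 + 243.8 = 448.2
R = -39.4 / 448.2 = -0.0879

-0.0879


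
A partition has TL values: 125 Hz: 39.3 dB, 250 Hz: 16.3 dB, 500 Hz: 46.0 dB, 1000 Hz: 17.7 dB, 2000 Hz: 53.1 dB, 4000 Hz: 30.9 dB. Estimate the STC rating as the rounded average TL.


Given TL values at each frequency:
  125 Hz: 39.3 dB
  250 Hz: 16.3 dB
  500 Hz: 46.0 dB
  1000 Hz: 17.7 dB
  2000 Hz: 53.1 dB
  4000 Hz: 30.9 dB
Formula: STC ~ round(average of TL values)
Sum = 39.3 + 16.3 + 46.0 + 17.7 + 53.1 + 30.9 = 203.3
Average = 203.3 / 6 = 33.88
Rounded: 34

34


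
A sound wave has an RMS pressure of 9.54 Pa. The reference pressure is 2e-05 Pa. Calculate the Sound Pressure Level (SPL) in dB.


Given values:
  p = 9.54 Pa
  p_ref = 2e-05 Pa
Formula: SPL = 20 * log10(p / p_ref)
Compute ratio: p / p_ref = 9.54 / 2e-05 = 477000
Compute log10: log10(477000) = 5.678518
Multiply: SPL = 20 * 5.678518 = 113.57

113.57 dB


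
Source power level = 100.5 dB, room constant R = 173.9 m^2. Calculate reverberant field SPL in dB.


Given values:
  Lw = 100.5 dB, R = 173.9 m^2
Formula: SPL = Lw + 10 * log10(4 / R)
Compute 4 / R = 4 / 173.9 = 0.023002
Compute 10 * log10(0.023002) = -16.3823
SPL = 100.5 + (-16.3823) = 84.12

84.12 dB


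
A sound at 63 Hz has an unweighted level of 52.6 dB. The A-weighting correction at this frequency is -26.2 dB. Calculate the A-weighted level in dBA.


Given values:
  SPL = 52.6 dB
  A-weighting at 63 Hz = -26.2 dB
Formula: L_A = SPL + A_weight
L_A = 52.6 + (-26.2)
L_A = 26.4

26.4 dBA


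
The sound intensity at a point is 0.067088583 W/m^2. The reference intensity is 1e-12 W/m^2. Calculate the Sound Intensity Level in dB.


Given values:
  I = 0.067088583 W/m^2
  I_ref = 1e-12 W/m^2
Formula: SIL = 10 * log10(I / I_ref)
Compute ratio: I / I_ref = 67088583000
Compute log10: log10(67088583000) = 10.826649
Multiply: SIL = 10 * 10.826649 = 108.27

108.27 dB


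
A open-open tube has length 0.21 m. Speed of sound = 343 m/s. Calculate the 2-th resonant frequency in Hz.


Given values:
  Tube type: open-open, L = 0.21 m, c = 343 m/s, n = 2
Formula: f_n = n * c / (2 * L)
Compute 2 * L = 2 * 0.21 = 0.42
f = 2 * 343 / 0.42
f = 1633.33

1633.33 Hz


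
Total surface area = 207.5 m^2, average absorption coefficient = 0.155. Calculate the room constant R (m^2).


Given values:
  S = 207.5 m^2, alpha = 0.155
Formula: R = S * alpha / (1 - alpha)
Numerator: 207.5 * 0.155 = 32.1625
Denominator: 1 - 0.155 = 0.845
R = 32.1625 / 0.845 = 38.06

38.06 m^2


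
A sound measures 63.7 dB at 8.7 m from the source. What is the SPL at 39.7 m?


Given values:
  SPL1 = 63.7 dB, r1 = 8.7 m, r2 = 39.7 m
Formula: SPL2 = SPL1 - 20 * log10(r2 / r1)
Compute ratio: r2 / r1 = 39.7 / 8.7 = 4.5632
Compute log10: log10(4.5632) = 0.65927
Compute drop: 20 * 0.65927 = 13.1854
SPL2 = 63.7 - 13.1854 = 50.51

50.51 dB


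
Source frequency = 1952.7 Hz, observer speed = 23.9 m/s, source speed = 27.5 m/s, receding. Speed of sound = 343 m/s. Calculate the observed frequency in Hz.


Given values:
  f_s = 1952.7 Hz, v_o = 23.9 m/s, v_s = 27.5 m/s
  Direction: receding
Formula: f_o = f_s * (c - v_o) / (c + v_s)
Numerator: c - v_o = 343 - 23.9 = 319.1
Denominator: c + v_s = 343 + 27.5 = 370.5
f_o = 1952.7 * 319.1 / 370.5 = 1681.8

1681.8 Hz


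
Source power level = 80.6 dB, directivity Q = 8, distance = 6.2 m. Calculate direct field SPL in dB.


Given values:
  Lw = 80.6 dB, Q = 8, r = 6.2 m
Formula: SPL = Lw + 10 * log10(Q / (4 * pi * r^2))
Compute 4 * pi * r^2 = 4 * pi * 6.2^2 = 483.0513
Compute Q / denom = 8 / 483.0513 = 0.01656139
Compute 10 * log10(0.01656139) = -17.809
SPL = 80.6 + (-17.809) = 62.79

62.79 dB


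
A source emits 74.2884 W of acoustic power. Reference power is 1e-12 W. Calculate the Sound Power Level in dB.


Given values:
  W = 74.2884 W
  W_ref = 1e-12 W
Formula: SWL = 10 * log10(W / W_ref)
Compute ratio: W / W_ref = 74288400000000
Compute log10: log10(74288400000000) = 13.870921
Multiply: SWL = 10 * 13.870921 = 138.71

138.71 dB


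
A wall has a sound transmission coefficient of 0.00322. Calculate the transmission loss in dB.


Given values:
  tau = 0.00322
Formula: TL = 10 * log10(1 / tau)
Compute 1 / tau = 1 / 0.00322 = 310.559
Compute log10(310.559) = 2.492144
TL = 10 * 2.492144 = 24.92

24.92 dB


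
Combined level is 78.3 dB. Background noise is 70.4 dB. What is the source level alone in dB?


Given values:
  L_total = 78.3 dB, L_bg = 70.4 dB
Formula: L_source = 10 * log10(10^(L_total/10) - 10^(L_bg/10))
Convert to linear:
  10^(78.3/10) = 67608297.5392
  10^(70.4/10) = 10964781.9614
Difference: 67608297.5392 - 10964781.9614 = 56643515.5778
L_source = 10 * log10(56643515.5778) = 77.53

77.53 dB


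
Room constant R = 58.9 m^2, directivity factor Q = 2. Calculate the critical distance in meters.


Given values:
  R = 58.9 m^2, Q = 2
Formula: d_c = 0.141 * sqrt(Q * R)
Compute Q * R = 2 * 58.9 = 117.8
Compute sqrt(117.8) = 10.8536
d_c = 0.141 * 10.8536 = 1.53

1.53 m


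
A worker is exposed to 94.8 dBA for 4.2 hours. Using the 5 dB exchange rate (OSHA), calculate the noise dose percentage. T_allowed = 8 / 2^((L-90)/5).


Given values:
  L = 94.8 dBA, T = 4.2 hours
Formula: T_allowed = 8 / 2^((L - 90) / 5)
Compute exponent: (94.8 - 90) / 5 = 0.96
Compute 2^(0.96) = 1.94531
T_allowed = 8 / 1.94531 = 4.112455 hours
Dose = (T / T_allowed) * 100
Dose = (4.2 / 4.112455) * 100 = 102.13

102.13 %


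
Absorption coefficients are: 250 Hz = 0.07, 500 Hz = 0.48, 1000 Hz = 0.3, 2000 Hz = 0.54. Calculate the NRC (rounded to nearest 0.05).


Given values:
  a_250 = 0.07, a_500 = 0.48
  a_1000 = 0.3, a_2000 = 0.54
Formula: NRC = (a250 + a500 + a1000 + a2000) / 4
Sum = 0.07 + 0.48 + 0.3 + 0.54 = 1.39
NRC = 1.39 / 4 = 0.3475
Rounded to nearest 0.05: 0.35

0.35


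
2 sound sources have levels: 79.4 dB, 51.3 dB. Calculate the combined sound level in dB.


Formula: L_total = 10 * log10( sum(10^(Li/10)) )
  Source 1: 10^(79.4/10) = 87096358.9956
  Source 2: 10^(51.3/10) = 134896.2883
Sum of linear values = 87231255.2839
L_total = 10 * log10(87231255.2839) = 79.41

79.41 dB


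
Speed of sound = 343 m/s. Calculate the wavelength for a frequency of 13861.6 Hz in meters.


Given values:
  c = 343 m/s, f = 13861.6 Hz
Formula: lambda = c / f
lambda = 343 / 13861.6
lambda = 0.0247

0.0247 m


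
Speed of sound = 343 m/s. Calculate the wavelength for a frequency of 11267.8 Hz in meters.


Given values:
  c = 343 m/s, f = 11267.8 Hz
Formula: lambda = c / f
lambda = 343 / 11267.8
lambda = 0.0304

0.0304 m
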